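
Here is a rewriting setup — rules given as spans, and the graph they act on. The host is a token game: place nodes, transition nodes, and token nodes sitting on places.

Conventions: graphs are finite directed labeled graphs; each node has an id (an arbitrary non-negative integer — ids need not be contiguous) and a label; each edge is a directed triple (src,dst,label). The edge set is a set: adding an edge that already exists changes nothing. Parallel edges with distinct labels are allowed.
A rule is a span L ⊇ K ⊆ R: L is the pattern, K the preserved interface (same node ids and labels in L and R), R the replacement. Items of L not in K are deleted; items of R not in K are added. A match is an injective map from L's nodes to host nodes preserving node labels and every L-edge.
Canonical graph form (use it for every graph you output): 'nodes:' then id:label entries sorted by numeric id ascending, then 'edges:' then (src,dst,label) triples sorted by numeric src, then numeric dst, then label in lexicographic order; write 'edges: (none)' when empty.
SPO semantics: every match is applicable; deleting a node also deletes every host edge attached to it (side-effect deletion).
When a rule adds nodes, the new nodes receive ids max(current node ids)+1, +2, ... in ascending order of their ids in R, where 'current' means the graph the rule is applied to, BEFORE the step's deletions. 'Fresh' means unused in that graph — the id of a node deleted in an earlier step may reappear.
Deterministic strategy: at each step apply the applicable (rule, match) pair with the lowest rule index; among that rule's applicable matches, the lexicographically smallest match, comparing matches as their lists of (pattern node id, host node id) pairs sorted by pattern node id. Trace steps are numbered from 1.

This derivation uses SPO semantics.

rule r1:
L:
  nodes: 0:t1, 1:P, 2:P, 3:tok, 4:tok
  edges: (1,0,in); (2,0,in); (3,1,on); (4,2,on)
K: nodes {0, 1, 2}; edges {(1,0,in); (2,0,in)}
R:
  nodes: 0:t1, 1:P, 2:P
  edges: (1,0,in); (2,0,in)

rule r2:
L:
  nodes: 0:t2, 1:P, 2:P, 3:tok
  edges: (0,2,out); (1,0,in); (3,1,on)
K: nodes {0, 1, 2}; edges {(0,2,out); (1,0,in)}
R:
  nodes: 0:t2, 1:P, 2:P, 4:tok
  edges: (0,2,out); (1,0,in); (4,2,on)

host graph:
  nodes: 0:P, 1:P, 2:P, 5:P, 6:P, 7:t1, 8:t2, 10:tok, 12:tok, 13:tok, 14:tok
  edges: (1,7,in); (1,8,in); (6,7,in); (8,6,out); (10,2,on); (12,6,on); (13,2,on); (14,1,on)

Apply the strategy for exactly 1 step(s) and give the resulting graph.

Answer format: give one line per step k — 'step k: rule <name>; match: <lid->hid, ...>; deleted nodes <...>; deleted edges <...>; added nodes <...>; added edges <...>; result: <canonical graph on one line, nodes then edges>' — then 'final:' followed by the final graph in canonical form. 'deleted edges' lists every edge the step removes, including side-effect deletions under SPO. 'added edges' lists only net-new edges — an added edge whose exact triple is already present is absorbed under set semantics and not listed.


step 1: rule r1; match: 0->7, 1->1, 2->6, 3->14, 4->12; deleted nodes 12, 14; deleted edges (12,6,on); (14,1,on); added nodes (none); added edges (none); result: nodes: 0:P, 1:P, 2:P, 5:P, 6:P, 7:t1, 8:t2, 10:tok, 13:tok edges: (1,7,in); (1,8,in); (6,7,in); (8,6,out); (10,2,on); (13,2,on)
final:
nodes: 0:P, 1:P, 2:P, 5:P, 6:P, 7:t1, 8:t2, 10:tok, 13:tok
edges: (1,7,in); (1,8,in); (6,7,in); (8,6,out); (10,2,on); (13,2,on)


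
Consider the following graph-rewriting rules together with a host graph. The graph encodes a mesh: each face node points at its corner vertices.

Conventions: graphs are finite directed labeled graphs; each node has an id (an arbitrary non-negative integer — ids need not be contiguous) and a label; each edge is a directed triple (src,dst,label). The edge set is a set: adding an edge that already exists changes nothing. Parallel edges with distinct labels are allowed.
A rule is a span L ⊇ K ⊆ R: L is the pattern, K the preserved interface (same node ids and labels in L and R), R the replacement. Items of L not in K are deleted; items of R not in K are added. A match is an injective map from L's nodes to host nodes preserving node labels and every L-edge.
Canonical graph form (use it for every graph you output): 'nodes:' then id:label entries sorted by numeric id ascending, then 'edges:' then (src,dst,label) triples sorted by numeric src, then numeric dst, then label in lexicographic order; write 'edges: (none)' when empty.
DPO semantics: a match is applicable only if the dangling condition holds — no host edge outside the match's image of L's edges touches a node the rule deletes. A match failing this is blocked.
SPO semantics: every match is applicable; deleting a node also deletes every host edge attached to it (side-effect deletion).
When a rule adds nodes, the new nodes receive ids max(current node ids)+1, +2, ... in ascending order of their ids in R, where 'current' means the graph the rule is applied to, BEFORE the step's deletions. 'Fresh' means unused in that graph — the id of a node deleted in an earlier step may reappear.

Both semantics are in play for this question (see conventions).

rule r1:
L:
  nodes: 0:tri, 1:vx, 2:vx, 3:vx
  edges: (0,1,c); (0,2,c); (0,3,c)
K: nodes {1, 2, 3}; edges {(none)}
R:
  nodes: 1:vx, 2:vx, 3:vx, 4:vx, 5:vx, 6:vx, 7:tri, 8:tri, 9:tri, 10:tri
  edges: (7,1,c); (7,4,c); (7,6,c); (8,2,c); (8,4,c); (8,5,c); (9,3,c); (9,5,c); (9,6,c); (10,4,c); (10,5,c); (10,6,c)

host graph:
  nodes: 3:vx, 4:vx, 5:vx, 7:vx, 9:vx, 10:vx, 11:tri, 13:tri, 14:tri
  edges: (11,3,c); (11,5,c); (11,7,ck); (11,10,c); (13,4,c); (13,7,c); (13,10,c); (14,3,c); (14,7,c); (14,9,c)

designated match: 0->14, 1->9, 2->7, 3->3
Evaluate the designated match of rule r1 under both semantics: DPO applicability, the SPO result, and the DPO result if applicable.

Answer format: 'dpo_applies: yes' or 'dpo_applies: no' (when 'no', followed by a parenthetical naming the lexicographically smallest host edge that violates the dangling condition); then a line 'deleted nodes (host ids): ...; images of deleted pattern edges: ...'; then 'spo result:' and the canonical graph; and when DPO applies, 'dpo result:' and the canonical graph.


dpo_applies: yes
deleted nodes (host ids): 14; images of deleted pattern edges: (14,3,c); (14,7,c); (14,9,c)
spo result:
nodes: 3:vx, 4:vx, 5:vx, 7:vx, 9:vx, 10:vx, 11:tri, 13:tri, 15:vx, 16:vx, 17:vx, 18:tri, 19:tri, 20:tri, 21:tri
edges: (11,3,c); (11,5,c); (11,7,ck); (11,10,c); (13,4,c); (13,7,c); (13,10,c); (18,9,c); (18,15,c); (18,17,c); (19,7,c); (19,15,c); (19,16,c); (20,3,c); (20,16,c); (20,17,c); (21,15,c); (21,16,c); (21,17,c)
dpo result:
nodes: 3:vx, 4:vx, 5:vx, 7:vx, 9:vx, 10:vx, 11:tri, 13:tri, 15:vx, 16:vx, 17:vx, 18:tri, 19:tri, 20:tri, 21:tri
edges: (11,3,c); (11,5,c); (11,7,ck); (11,10,c); (13,4,c); (13,7,c); (13,10,c); (18,9,c); (18,15,c); (18,17,c); (19,7,c); (19,15,c); (19,16,c); (20,3,c); (20,16,c); (20,17,c); (21,15,c); (21,16,c); (21,17,c)


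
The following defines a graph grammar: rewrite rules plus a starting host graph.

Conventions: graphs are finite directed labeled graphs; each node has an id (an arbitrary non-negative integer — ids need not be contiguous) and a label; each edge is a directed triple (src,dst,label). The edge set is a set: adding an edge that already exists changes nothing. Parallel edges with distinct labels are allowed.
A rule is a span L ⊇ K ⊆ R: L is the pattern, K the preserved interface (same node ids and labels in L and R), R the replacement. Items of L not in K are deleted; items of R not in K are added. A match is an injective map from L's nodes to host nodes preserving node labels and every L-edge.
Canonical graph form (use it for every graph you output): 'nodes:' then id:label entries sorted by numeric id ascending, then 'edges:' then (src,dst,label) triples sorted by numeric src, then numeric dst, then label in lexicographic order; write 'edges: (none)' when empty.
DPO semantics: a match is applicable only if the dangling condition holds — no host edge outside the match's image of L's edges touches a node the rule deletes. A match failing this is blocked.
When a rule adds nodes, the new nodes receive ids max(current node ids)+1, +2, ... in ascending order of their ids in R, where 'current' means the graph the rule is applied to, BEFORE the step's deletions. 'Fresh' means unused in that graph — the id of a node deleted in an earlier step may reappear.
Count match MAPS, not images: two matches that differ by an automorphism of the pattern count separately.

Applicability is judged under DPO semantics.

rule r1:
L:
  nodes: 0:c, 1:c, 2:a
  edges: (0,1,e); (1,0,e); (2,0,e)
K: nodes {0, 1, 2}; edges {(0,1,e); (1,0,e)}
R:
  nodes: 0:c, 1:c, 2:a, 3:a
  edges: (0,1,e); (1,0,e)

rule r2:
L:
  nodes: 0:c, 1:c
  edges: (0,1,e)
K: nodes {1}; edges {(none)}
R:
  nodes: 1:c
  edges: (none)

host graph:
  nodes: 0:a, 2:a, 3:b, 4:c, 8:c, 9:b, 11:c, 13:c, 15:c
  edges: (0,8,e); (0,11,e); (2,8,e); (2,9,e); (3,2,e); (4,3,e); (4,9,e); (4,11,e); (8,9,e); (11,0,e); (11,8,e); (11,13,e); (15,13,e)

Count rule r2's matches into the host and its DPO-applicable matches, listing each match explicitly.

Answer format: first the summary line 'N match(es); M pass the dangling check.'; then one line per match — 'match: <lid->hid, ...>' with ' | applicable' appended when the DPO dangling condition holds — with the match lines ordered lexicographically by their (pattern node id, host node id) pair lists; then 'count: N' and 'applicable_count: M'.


4 match(es); 1 pass the dangling check.
match: 0->4, 1->11
match: 0->11, 1->8
match: 0->11, 1->13
match: 0->15, 1->13 | applicable
count: 4
applicable_count: 1


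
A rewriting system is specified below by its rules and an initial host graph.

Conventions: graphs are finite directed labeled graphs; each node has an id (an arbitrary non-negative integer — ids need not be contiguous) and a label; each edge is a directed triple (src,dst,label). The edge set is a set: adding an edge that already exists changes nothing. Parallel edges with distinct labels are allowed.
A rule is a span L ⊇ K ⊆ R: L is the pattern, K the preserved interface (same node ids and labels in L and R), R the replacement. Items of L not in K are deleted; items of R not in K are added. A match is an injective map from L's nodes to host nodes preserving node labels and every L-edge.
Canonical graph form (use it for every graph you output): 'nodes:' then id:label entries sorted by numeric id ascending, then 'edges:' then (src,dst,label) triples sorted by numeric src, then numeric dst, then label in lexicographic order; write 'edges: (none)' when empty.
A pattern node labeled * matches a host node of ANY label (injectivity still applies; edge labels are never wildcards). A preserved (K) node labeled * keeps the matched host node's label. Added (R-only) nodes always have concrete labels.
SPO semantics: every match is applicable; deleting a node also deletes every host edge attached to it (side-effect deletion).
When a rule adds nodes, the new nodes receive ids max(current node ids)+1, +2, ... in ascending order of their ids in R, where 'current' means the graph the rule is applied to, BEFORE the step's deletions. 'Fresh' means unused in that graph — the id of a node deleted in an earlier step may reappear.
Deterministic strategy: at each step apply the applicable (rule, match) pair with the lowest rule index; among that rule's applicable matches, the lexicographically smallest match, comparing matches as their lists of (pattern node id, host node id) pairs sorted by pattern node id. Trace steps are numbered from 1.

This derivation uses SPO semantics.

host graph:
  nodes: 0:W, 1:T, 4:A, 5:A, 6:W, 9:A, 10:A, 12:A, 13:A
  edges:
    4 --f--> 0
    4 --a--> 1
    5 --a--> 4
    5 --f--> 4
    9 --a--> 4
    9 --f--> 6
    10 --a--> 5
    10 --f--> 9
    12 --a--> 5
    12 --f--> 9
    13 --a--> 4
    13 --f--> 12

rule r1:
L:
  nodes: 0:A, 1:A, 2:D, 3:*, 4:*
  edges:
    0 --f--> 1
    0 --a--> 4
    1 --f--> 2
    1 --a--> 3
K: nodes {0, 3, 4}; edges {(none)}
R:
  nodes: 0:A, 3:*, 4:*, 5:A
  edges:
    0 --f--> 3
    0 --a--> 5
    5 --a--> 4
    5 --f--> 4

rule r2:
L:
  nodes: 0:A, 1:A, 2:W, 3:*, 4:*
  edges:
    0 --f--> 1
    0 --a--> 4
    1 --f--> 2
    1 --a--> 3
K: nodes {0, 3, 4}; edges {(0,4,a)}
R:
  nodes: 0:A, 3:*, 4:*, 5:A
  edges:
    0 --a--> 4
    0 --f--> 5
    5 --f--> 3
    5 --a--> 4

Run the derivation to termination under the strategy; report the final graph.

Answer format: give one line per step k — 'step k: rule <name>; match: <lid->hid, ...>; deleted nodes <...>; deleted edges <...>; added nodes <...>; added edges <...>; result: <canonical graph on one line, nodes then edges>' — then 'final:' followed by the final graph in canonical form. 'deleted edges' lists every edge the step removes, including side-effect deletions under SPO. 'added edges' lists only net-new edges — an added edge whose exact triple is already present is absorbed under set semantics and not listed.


step 1: rule r2; match: 0->10, 1->9, 2->6, 3->4, 4->5; deleted nodes 6, 9; deleted edges (9,4,a); (9,6,f); (10,9,f); (12,9,f); added nodes 14; added edges (10,14,f); (14,4,f); (14,5,a); result: nodes: 0:W, 1:T, 4:A, 5:A, 10:A, 12:A, 13:A, 14:A edges: (4,0,f); (4,1,a); (5,4,a); (5,4,f); (10,5,a); (10,14,f); (12,5,a); (13,4,a); (13,12,f); (14,4,f); (14,5,a)
step 2: rule r2; match: 0->14, 1->4, 2->0, 3->1, 4->5; deleted nodes 0, 4; deleted edges (4,0,f); (4,1,a); (5,4,a); (5,4,f); (13,4,a); (14,4,f); added nodes 15; added edges (14,15,f); (15,1,f); (15,5,a); result: nodes: 1:T, 5:A, 10:A, 12:A, 13:A, 14:A, 15:A edges: (10,5,a); (10,14,f); (12,5,a); (13,12,f); (14,5,a); (14,15,f); (15,1,f); (15,5,a)
final:
nodes: 1:T, 5:A, 10:A, 12:A, 13:A, 14:A, 15:A
edges: (10,5,a); (10,14,f); (12,5,a); (13,12,f); (14,5,a); (14,15,f); (15,1,f); (15,5,a)


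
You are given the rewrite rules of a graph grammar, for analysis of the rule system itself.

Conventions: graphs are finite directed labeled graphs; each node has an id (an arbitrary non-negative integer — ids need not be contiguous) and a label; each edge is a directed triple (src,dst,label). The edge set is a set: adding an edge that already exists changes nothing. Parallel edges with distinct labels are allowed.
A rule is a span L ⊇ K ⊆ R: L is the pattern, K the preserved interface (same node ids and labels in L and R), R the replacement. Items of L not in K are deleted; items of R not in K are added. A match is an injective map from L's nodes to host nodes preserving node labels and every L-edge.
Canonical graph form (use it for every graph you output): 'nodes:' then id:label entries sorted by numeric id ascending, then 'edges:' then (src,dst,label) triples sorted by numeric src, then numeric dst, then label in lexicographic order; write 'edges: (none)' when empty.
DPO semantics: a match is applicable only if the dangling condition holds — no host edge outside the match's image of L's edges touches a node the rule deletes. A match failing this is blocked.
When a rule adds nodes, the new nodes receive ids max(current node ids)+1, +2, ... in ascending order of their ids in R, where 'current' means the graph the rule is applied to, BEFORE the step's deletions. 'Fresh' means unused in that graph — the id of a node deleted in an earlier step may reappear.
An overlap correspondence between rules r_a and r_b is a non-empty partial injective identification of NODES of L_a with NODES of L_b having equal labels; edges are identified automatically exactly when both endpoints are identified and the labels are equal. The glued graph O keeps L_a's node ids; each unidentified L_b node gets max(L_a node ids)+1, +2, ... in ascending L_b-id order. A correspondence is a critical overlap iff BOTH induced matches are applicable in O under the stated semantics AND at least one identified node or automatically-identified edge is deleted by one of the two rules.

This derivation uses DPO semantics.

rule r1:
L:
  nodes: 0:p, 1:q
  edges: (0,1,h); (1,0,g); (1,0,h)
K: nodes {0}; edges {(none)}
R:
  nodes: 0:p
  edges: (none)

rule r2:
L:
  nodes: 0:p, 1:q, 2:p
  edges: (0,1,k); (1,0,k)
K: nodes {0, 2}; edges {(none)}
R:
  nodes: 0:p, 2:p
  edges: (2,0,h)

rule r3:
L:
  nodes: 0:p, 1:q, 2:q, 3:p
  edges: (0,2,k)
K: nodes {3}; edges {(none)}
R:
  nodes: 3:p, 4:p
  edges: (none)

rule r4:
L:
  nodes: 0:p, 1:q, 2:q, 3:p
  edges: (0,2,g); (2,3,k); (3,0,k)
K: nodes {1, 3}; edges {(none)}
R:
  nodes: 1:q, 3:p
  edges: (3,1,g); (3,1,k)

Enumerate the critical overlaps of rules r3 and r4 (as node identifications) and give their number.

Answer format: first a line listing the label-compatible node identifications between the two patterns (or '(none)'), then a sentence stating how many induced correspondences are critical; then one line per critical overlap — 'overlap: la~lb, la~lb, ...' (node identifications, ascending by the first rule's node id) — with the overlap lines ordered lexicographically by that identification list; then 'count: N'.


label-compatible node identifications between L(r3) and L(r4): 0~0, 0~3, 1~1, 1~2, 2~1, 2~2, 3~0, 3~3
7 of the induced correspondences are critical overlaps of r3 and r4.
overlap: 1~1
overlap: 1~1, 3~0
overlap: 1~1, 3~3
overlap: 2~1
overlap: 2~1, 3~0
overlap: 2~1, 3~3
overlap: 3~0
count: 7


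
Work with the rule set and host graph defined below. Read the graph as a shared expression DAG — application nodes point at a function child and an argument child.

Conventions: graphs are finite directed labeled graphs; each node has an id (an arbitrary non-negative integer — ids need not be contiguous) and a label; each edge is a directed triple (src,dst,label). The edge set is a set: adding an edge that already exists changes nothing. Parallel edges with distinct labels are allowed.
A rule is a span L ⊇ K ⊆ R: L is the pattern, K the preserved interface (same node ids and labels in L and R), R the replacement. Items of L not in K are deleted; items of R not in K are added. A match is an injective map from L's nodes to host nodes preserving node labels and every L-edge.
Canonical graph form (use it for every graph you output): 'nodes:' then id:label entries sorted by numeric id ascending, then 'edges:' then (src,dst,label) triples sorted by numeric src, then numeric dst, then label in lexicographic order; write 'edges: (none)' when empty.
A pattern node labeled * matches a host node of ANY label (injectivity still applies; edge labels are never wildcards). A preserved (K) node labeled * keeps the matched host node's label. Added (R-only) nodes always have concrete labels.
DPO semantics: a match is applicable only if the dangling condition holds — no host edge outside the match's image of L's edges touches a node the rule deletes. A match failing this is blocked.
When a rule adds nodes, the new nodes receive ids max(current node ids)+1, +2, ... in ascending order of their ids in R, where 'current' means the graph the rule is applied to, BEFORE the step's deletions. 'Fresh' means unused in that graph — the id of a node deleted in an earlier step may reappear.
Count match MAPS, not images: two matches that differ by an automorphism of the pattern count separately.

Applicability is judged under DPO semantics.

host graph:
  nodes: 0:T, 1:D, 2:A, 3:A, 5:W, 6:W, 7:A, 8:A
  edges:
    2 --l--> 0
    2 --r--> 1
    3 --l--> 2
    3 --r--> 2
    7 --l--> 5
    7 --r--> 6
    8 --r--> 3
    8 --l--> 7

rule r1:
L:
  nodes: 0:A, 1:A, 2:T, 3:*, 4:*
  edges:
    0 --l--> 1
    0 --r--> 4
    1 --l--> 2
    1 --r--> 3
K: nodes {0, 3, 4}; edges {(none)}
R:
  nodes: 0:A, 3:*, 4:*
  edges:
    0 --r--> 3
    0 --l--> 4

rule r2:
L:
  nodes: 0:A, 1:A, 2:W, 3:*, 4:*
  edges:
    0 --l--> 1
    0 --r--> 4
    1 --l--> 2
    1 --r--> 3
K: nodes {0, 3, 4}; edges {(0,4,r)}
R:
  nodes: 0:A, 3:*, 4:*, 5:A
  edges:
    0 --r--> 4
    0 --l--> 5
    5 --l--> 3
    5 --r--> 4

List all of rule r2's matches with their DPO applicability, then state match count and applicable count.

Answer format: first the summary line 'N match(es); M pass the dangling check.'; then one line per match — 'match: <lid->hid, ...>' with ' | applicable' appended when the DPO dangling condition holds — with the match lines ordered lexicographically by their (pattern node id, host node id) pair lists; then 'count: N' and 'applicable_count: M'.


1 match(es); 1 pass the dangling check.
match: 0->8, 1->7, 2->5, 3->6, 4->3 | applicable
count: 1
applicable_count: 1


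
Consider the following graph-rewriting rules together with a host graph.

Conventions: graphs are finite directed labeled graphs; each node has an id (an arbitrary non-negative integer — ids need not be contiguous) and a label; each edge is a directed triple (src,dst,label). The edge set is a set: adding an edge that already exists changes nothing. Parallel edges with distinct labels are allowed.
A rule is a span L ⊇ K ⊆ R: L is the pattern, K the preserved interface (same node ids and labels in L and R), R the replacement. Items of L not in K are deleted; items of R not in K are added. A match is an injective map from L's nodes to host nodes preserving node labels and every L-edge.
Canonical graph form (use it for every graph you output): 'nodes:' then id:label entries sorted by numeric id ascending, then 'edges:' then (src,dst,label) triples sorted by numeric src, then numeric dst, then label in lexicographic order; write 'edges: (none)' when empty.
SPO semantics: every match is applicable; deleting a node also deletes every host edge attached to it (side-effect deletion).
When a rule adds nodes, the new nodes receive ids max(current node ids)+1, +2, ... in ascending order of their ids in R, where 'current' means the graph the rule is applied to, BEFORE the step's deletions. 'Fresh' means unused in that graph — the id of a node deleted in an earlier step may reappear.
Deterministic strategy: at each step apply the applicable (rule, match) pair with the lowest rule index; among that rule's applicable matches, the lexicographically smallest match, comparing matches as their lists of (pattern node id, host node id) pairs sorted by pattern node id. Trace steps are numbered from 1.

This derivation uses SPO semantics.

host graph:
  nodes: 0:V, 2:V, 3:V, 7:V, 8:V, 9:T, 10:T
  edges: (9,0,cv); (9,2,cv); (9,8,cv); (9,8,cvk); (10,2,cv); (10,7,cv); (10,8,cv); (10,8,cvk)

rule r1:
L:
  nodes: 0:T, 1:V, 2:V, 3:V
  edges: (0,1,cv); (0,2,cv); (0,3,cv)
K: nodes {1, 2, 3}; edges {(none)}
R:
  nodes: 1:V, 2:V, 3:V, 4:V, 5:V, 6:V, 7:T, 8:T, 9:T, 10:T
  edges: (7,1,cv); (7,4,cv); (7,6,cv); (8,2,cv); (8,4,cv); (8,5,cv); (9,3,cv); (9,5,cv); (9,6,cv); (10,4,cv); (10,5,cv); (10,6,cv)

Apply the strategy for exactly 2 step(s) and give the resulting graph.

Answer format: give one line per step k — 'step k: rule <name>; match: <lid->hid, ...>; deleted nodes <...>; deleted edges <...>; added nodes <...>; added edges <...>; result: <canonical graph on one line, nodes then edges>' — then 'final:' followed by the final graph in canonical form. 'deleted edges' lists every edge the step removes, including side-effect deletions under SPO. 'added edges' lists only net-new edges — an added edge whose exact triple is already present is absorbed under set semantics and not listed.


step 1: rule r1; match: 0->9, 1->0, 2->2, 3->8; deleted nodes 9; deleted edges (9,0,cv); (9,2,cv); (9,8,cv); (9,8,cvk); added nodes 11, 12, 13, 14, 15, 16, 17; added edges (14,0,cv); (14,11,cv); (14,13,cv); (15,2,cv); (15,11,cv); (15,12,cv); (16,8,cv); (16,12,cv); (16,13,cv); (17,11,cv); (17,12,cv); (17,13,cv); result: nodes: 0:V, 2:V, 3:V, 7:V, 8:V, 10:T, 11:V, 12:V, 13:V, 14:T, 15:T, 16:T, 17:T edges: (10,2,cv); (10,7,cv); (10,8,cv); (10,8,cvk); (14,0,cv); (14,11,cv); (14,13,cv); (15,2,cv); (15,11,cv); (15,12,cv); (16,8,cv); (16,12,cv); (16,13,cv); (17,11,cv); (17,12,cv); (17,13,cv)
step 2: rule r1; match: 0->10, 1->2, 2->7, 3->8; deleted nodes 10; deleted edges (10,2,cv); (10,7,cv); (10,8,cv); (10,8,cvk); added nodes 18, 19, 20, 21, 22, 23, 24; added edges (21,2,cv); (21,18,cv); (21,20,cv); (22,7,cv); (22,18,cv); (22,19,cv); (23,8,cv); (23,19,cv); (23,20,cv); (24,18,cv); (24,19,cv); (24,20,cv); result: nodes: 0:V, 2:V, 3:V, 7:V, 8:V, 11:V, 12:V, 13:V, 14:T, 15:T, 16:T, 17:T, 18:V, 19:V, 20:V, 21:T, 22:T, 23:T, 24:T edges: (14,0,cv); (14,11,cv); (14,13,cv); (15,2,cv); (15,11,cv); (15,12,cv); (16,8,cv); (16,12,cv); (16,13,cv); (17,11,cv); (17,12,cv); (17,13,cv); (21,2,cv); (21,18,cv); (21,20,cv); (22,7,cv); (22,18,cv); (22,19,cv); (23,8,cv); (23,19,cv); (23,20,cv); (24,18,cv); (24,19,cv); (24,20,cv)
final:
nodes: 0:V, 2:V, 3:V, 7:V, 8:V, 11:V, 12:V, 13:V, 14:T, 15:T, 16:T, 17:T, 18:V, 19:V, 20:V, 21:T, 22:T, 23:T, 24:T
edges: (14,0,cv); (14,11,cv); (14,13,cv); (15,2,cv); (15,11,cv); (15,12,cv); (16,8,cv); (16,12,cv); (16,13,cv); (17,11,cv); (17,12,cv); (17,13,cv); (21,2,cv); (21,18,cv); (21,20,cv); (22,7,cv); (22,18,cv); (22,19,cv); (23,8,cv); (23,19,cv); (23,20,cv); (24,18,cv); (24,19,cv); (24,20,cv)


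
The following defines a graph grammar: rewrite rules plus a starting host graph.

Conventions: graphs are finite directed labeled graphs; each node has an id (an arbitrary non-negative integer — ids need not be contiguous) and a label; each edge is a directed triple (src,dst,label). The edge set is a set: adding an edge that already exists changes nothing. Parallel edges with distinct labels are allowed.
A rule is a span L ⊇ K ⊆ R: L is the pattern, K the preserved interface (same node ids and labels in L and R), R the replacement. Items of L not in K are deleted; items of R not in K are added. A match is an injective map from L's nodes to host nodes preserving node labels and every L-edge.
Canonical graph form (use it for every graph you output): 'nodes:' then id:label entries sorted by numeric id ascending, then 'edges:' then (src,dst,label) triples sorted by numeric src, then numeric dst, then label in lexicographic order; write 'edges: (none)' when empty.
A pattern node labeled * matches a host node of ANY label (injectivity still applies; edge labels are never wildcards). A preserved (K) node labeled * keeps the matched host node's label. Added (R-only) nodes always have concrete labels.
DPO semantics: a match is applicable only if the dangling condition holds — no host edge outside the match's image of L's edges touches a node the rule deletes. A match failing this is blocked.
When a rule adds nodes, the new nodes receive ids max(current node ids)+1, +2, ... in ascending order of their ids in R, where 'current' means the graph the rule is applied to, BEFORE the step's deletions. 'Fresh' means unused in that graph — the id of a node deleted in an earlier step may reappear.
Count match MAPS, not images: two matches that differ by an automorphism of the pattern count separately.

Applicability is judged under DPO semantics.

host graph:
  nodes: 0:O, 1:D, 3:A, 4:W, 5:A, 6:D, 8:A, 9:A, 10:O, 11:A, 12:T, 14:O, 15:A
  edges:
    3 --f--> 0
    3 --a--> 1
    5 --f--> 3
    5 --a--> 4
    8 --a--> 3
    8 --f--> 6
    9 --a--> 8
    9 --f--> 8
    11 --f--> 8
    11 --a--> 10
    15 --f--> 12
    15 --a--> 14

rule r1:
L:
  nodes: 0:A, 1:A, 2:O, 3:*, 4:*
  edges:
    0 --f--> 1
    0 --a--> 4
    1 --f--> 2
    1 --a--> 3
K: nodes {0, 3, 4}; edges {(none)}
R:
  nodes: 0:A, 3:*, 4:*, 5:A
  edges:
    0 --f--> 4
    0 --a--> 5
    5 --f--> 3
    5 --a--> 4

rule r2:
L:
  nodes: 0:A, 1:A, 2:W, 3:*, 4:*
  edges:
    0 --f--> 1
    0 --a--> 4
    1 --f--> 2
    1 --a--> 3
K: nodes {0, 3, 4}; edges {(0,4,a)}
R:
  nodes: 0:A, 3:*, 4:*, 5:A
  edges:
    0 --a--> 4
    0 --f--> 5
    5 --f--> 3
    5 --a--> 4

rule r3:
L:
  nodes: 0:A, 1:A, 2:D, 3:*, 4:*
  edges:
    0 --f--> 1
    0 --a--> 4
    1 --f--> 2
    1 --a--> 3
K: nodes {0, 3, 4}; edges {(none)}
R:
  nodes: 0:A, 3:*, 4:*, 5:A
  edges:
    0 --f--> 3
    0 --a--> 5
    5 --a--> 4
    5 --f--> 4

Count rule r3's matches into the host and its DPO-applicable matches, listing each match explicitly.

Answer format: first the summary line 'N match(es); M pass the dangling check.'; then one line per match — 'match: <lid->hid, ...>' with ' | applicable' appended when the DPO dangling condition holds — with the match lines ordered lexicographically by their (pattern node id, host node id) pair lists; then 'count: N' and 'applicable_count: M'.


1 match(es); 0 pass the dangling check.
match: 0->11, 1->8, 2->6, 3->3, 4->10
count: 1
applicable_count: 0


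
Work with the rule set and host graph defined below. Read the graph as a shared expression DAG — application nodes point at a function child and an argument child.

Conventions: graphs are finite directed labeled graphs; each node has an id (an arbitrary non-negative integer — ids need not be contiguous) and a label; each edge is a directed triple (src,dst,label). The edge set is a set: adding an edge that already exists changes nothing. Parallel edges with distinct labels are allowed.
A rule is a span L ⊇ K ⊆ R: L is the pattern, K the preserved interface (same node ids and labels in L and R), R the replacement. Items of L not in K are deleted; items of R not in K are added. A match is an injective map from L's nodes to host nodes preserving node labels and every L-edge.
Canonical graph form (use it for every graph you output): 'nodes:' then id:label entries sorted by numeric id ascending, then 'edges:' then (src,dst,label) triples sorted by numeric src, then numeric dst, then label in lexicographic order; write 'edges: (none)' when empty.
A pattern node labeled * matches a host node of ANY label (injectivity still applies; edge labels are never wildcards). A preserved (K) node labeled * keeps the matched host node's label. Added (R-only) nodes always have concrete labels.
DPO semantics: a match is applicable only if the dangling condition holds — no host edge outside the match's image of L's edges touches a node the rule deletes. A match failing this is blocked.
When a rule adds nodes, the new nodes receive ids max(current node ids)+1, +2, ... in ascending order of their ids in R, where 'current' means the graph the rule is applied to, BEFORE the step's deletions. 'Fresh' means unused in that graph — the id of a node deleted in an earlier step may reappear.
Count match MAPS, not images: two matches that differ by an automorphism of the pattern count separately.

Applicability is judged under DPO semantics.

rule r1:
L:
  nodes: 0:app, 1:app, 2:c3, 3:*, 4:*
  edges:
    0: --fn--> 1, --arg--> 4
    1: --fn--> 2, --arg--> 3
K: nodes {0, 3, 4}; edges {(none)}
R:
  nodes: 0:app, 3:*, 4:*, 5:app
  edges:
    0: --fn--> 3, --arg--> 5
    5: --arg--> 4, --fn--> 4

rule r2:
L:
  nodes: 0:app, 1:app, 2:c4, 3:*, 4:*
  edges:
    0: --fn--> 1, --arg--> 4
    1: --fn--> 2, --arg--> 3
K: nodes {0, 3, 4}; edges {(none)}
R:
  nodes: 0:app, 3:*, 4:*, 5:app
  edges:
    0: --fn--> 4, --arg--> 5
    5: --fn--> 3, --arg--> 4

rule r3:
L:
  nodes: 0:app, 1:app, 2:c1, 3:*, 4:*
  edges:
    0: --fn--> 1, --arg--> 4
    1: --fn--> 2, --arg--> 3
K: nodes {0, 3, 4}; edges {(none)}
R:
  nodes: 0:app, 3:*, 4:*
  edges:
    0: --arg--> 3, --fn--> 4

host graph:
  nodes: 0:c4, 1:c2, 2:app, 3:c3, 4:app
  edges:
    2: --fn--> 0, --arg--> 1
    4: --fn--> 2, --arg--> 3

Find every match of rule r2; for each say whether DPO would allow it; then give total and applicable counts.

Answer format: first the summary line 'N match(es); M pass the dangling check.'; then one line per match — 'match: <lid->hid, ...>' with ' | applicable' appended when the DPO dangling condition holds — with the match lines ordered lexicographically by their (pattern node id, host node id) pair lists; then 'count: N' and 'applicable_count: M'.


1 match(es); 1 pass the dangling check.
match: 0->4, 1->2, 2->0, 3->1, 4->3 | applicable
count: 1
applicable_count: 1


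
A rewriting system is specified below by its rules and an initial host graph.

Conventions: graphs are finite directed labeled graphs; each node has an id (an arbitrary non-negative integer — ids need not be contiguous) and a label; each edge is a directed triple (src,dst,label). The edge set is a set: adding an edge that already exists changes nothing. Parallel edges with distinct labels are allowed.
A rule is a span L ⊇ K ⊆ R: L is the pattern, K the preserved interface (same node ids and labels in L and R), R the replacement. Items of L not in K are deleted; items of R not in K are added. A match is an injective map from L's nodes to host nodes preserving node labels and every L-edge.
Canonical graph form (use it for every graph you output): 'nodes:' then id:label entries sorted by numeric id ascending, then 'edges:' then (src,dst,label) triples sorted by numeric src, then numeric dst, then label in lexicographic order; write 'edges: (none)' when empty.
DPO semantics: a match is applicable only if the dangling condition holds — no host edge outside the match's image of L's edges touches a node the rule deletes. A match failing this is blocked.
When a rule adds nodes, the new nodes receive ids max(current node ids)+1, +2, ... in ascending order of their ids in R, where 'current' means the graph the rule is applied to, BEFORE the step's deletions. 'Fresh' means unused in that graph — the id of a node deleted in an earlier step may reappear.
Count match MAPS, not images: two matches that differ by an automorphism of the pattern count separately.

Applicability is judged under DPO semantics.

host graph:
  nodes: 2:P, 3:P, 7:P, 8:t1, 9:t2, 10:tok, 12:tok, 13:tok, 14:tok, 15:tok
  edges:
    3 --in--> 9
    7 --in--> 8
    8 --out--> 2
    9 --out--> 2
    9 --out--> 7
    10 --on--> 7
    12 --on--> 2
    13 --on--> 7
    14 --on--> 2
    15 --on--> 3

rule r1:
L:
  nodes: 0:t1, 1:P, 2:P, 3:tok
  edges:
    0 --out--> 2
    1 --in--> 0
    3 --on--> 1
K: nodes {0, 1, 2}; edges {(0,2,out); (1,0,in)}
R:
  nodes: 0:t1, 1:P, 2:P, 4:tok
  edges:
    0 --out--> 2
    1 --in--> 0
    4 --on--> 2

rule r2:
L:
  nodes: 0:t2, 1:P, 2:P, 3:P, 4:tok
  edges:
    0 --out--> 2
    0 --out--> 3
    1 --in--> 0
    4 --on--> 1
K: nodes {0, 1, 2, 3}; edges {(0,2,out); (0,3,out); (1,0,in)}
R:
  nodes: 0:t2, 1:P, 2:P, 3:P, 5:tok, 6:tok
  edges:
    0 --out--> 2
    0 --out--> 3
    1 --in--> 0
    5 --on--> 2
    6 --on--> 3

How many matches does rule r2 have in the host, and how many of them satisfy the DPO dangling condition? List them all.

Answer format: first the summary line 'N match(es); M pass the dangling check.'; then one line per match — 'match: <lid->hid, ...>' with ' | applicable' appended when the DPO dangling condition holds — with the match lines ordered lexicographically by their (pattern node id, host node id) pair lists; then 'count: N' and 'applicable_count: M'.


2 match(es); 2 pass the dangling check.
match: 0->9, 1->3, 2->2, 3->7, 4->15 | applicable
match: 0->9, 1->3, 2->7, 3->2, 4->15 | applicable
count: 2
applicable_count: 2


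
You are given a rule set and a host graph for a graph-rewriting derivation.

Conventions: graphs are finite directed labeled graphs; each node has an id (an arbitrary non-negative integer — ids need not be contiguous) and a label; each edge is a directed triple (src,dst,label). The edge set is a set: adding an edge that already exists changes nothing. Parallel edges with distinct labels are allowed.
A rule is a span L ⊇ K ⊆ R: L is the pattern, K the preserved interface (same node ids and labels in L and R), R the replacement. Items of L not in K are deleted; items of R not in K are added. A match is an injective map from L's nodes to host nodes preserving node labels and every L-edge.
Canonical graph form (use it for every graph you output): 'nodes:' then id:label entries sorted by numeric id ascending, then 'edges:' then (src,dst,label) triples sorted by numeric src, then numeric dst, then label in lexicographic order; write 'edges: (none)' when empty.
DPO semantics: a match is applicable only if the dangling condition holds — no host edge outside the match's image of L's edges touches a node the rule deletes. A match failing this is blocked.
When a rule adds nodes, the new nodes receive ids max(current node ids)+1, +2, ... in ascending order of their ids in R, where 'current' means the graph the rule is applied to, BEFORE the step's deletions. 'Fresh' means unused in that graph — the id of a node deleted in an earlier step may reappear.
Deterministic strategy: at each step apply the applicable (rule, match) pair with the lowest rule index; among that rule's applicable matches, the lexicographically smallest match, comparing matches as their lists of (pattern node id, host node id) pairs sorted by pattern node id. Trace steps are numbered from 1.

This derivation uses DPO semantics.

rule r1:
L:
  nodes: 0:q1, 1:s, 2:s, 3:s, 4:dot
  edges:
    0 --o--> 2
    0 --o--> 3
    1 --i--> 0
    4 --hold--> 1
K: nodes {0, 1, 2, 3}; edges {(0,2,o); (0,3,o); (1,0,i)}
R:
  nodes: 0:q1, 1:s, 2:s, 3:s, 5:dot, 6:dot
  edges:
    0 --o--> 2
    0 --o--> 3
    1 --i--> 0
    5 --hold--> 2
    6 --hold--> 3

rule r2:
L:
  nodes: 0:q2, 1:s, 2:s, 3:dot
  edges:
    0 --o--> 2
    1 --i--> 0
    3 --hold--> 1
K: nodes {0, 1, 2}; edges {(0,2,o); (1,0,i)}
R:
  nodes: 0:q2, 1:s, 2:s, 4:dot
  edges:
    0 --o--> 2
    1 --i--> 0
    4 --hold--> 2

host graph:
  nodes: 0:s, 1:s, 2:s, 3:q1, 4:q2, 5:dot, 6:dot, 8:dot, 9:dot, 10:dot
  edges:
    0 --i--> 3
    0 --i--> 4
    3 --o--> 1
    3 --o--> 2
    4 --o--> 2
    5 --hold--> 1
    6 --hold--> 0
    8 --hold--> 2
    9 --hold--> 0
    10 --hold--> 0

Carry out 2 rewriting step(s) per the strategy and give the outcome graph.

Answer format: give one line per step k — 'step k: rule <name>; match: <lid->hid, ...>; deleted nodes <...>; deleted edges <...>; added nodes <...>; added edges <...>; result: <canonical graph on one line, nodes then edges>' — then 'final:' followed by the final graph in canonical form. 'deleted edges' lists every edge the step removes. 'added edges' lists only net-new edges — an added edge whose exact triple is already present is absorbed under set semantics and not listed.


step 1: rule r1; match: 0->3, 1->0, 2->1, 3->2, 4->6; deleted nodes 6; deleted edges (6,0,hold); added nodes 11, 12; added edges (11,1,hold); (12,2,hold); result: nodes: 0:s, 1:s, 2:s, 3:q1, 4:q2, 5:dot, 8:dot, 9:dot, 10:dot, 11:dot, 12:dot edges: (0,3,i); (0,4,i); (3,1,o); (3,2,o); (4,2,o); (5,1,hold); (8,2,hold); (9,0,hold); (10,0,hold); (11,1,hold); (12,2,hold)
step 2: rule r1; match: 0->3, 1->0, 2->1, 3->2, 4->9; deleted nodes 9; deleted edges (9,0,hold); added nodes 13, 14; added edges (13,1,hold); (14,2,hold); result: nodes: 0:s, 1:s, 2:s, 3:q1, 4:q2, 5:dot, 8:dot, 10:dot, 11:dot, 12:dot, 13:dot, 14:dot edges: (0,3,i); (0,4,i); (3,1,o); (3,2,o); (4,2,o); (5,1,hold); (8,2,hold); (10,0,hold); (11,1,hold); (12,2,hold); (13,1,hold); (14,2,hold)
final:
nodes: 0:s, 1:s, 2:s, 3:q1, 4:q2, 5:dot, 8:dot, 10:dot, 11:dot, 12:dot, 13:dot, 14:dot
edges: (0,3,i); (0,4,i); (3,1,o); (3,2,o); (4,2,o); (5,1,hold); (8,2,hold); (10,0,hold); (11,1,hold); (12,2,hold); (13,1,hold); (14,2,hold)


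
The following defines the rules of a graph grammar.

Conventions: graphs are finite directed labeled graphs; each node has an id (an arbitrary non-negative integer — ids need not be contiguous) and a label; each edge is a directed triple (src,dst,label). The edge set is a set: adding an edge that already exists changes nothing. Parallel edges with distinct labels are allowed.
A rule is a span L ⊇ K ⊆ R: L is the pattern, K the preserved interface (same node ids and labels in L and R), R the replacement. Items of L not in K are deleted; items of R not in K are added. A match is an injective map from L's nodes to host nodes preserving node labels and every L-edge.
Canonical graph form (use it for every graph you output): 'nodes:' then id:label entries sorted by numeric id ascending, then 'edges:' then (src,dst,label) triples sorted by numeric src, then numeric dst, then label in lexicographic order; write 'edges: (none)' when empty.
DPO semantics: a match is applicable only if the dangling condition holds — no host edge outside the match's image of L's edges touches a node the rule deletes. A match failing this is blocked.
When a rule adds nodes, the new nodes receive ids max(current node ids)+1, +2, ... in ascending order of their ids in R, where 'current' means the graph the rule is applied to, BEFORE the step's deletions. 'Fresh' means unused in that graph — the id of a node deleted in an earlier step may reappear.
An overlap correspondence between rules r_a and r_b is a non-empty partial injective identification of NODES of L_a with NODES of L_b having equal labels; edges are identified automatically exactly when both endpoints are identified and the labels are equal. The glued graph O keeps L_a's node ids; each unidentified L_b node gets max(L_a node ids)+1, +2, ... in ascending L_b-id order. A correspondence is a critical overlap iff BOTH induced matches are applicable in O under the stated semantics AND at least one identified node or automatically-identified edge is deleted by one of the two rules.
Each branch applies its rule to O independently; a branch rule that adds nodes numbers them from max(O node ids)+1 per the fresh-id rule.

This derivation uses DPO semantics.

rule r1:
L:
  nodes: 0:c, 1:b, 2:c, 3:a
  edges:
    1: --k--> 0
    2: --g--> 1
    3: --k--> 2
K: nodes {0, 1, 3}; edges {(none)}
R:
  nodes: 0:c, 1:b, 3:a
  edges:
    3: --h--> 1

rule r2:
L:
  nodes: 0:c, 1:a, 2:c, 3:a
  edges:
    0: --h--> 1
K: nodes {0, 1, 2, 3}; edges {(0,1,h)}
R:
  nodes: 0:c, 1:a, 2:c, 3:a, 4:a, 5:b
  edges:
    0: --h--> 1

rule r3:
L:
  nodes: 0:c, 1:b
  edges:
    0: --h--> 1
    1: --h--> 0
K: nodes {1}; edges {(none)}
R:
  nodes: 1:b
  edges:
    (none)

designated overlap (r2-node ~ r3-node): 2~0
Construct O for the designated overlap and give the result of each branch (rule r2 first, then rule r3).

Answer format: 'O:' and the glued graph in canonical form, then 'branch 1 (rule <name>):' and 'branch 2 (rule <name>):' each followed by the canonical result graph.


O:
nodes: 0:c, 1:a, 2:c, 3:a, 4:b
edges: (0,1,h); (2,4,h); (4,2,h)
branch 1 (rule r2):
nodes: 0:c, 1:a, 2:c, 3:a, 4:b, 5:a, 6:b
edges: (0,1,h); (2,4,h); (4,2,h)
branch 2 (rule r3):
nodes: 0:c, 1:a, 3:a, 4:b
edges: (0,1,h)
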